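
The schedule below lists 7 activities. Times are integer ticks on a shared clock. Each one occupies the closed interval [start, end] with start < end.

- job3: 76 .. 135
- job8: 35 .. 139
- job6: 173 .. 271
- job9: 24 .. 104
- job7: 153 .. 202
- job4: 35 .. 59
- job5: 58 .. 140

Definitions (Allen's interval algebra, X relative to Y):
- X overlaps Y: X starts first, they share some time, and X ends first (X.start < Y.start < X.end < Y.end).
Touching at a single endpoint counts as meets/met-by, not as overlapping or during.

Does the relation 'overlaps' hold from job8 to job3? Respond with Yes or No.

No

job8 = [35, 139], job3 = [76, 135].
Actual relation of job8 to job3: contains.
Asked whether 'overlaps' holds → No.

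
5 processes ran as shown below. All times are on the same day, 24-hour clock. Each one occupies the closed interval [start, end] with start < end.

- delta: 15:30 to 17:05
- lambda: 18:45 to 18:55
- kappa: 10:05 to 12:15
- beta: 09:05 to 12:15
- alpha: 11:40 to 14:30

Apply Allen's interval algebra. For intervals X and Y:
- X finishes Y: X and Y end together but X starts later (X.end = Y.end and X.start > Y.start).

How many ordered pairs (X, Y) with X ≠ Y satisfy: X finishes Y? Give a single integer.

1

Checking all 20 ordered pairs for relation 'finishes'; matching pairs in alphabetical order:
(kappa, beta): kappa finishes beta ✓
Count: 1.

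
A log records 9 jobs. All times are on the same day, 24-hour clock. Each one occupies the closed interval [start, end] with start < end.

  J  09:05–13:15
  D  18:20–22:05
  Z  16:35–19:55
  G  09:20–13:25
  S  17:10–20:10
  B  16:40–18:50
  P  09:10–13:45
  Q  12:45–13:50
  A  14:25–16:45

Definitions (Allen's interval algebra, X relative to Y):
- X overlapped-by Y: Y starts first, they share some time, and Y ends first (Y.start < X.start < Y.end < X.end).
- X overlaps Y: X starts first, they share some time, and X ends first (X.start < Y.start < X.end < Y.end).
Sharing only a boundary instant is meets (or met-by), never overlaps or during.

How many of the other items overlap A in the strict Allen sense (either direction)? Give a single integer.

2

Target A = [14:25, 16:45].
B [16:40, 18:50] → overlapped-by → counts.
D [18:20, 22:05] → after → no.
G [09:20, 13:25] → before → no.
J [09:05, 13:15] → before → no.
P [09:10, 13:45] → before → no.
Q [12:45, 13:50] → before → no.
S [17:10, 20:10] → after → no.
Z [16:35, 19:55] → overlapped-by → counts.
Total: 2.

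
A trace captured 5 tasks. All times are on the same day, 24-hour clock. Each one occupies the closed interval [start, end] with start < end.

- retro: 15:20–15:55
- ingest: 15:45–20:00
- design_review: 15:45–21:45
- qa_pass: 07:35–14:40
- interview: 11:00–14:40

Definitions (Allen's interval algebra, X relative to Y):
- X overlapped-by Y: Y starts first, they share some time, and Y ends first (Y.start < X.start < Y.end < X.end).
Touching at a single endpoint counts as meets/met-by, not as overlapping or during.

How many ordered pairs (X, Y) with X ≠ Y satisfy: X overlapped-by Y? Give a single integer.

2

Checking all 20 ordered pairs for relation 'overlapped-by'; matching pairs in alphabetical order:
(design_review, retro): design_review overlapped-by retro ✓
(ingest, retro): ingest overlapped-by retro ✓
Count: 2.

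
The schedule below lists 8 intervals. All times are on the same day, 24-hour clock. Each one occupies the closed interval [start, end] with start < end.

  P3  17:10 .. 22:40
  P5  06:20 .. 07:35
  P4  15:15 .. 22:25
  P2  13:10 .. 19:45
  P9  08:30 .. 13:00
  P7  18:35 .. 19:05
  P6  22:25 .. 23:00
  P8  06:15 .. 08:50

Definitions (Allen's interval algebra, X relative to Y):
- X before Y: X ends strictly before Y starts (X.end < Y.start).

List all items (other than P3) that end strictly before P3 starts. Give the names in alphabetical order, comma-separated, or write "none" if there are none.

P5, P8, P9

Target P3 = [17:10, 22:40].
P2 [13:10, 19:45] → overlaps → no.
P4 [15:15, 22:25] → overlaps → no.
P5 [06:20, 07:35] → before → yes.
P6 [22:25, 23:00] → overlapped-by → no.
P7 [18:35, 19:05] → during → no.
P8 [06:15, 08:50] → before → yes.
P9 [08:30, 13:00] → before → yes.
Result: P5, P8, P9.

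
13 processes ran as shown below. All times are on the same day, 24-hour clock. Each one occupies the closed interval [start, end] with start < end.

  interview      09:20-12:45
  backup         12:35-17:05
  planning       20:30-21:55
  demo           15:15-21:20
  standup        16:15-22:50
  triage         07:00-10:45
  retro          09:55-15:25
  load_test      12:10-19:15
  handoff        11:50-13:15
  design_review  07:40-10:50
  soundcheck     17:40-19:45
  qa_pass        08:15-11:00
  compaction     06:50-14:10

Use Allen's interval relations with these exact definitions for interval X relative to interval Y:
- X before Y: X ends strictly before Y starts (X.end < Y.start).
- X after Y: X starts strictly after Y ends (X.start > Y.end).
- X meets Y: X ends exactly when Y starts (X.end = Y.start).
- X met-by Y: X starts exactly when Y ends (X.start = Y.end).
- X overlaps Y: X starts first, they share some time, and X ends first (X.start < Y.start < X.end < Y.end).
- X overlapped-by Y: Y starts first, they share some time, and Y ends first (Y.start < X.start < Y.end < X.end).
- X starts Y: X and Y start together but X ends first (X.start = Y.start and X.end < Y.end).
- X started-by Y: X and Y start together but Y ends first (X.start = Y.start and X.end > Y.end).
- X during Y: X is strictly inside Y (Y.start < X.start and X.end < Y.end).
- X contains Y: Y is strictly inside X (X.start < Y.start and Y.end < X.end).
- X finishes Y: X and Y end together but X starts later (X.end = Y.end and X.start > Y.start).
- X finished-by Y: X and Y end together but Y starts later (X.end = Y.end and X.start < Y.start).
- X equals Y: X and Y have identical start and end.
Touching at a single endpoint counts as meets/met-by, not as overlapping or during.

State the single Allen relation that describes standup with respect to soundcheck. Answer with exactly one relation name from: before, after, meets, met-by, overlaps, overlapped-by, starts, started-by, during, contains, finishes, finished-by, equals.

standup = [16:15, 22:50]; soundcheck = [17:40, 19:45].
Compare endpoints: standup.start < soundcheck.start, standup.start < soundcheck.end, standup.end > soundcheck.start, standup.end > soundcheck.end.
That pattern is 'contains'.

contains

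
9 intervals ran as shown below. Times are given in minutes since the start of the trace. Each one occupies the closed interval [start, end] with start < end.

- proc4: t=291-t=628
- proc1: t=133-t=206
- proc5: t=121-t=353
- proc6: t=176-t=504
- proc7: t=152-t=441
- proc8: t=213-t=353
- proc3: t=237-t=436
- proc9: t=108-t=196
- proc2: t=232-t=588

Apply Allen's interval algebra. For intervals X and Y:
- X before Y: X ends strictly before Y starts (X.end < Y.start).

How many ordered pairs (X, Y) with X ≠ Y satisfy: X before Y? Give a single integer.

8

Checking all 72 ordered pairs for relation 'before'; matching pairs in alphabetical order:
(proc1, proc2): proc1 before proc2 ✓
(proc1, proc3): proc1 before proc3 ✓
(proc1, proc4): proc1 before proc4 ✓
(proc1, proc8): proc1 before proc8 ✓
(proc9, proc2): proc9 before proc2 ✓
(proc9, proc3): proc9 before proc3 ✓
(proc9, proc4): proc9 before proc4 ✓
(proc9, proc8): proc9 before proc8 ✓
Count: 8.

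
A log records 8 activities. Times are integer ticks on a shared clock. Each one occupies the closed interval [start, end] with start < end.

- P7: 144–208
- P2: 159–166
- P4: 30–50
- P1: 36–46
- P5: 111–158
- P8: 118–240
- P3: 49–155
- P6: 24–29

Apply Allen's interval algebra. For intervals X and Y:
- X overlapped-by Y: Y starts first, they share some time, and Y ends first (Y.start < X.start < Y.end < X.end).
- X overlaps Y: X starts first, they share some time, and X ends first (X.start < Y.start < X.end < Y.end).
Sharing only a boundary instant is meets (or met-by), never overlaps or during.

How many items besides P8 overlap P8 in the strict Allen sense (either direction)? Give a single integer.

Target P8 = [118, 240].
P1 [36, 46] → before → no.
P2 [159, 166] → during → no.
P3 [49, 155] → overlaps → counts.
P4 [30, 50] → before → no.
P5 [111, 158] → overlaps → counts.
P6 [24, 29] → before → no.
P7 [144, 208] → during → no.
Total: 2.

2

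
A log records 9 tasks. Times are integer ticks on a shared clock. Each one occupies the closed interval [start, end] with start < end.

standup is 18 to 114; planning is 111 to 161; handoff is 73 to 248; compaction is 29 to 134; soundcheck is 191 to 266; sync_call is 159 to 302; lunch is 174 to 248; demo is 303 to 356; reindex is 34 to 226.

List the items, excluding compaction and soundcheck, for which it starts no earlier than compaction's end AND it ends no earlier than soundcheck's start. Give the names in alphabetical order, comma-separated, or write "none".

demo, lunch, sync_call

Conditions: its start is no earlier than compaction's end (X.start >= 134) AND its end is no earlier than soundcheck's start (X.end >= 191).
demo: start 303 >= 134? ✓; end 356 >= 191? ✓ → yes.
handoff: start 73 >= 134? ✗; end 248 >= 191? ✓ → no.
lunch: start 174 >= 134? ✓; end 248 >= 191? ✓ → yes.
planning: start 111 >= 134? ✗; end 161 >= 191? ✗ → no.
reindex: start 34 >= 134? ✗; end 226 >= 191? ✓ → no.
standup: start 18 >= 134? ✗; end 114 >= 191? ✗ → no.
sync_call: start 159 >= 134? ✓; end 302 >= 191? ✓ → yes.
Result: demo, lunch, sync_call.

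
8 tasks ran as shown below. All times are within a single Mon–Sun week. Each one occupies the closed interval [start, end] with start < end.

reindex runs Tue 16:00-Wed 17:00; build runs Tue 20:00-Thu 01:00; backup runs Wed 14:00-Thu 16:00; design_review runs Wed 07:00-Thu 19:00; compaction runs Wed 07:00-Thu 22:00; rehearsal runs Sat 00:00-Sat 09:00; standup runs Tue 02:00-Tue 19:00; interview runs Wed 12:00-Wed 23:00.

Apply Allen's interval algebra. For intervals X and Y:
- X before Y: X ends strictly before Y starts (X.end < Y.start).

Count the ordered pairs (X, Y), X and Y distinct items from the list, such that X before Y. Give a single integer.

Checking all 56 ordered pairs for relation 'before'; matching pairs in alphabetical order:
(backup, rehearsal): backup before rehearsal ✓
(build, rehearsal): build before rehearsal ✓
(compaction, rehearsal): compaction before rehearsal ✓
(design_review, rehearsal): design_review before rehearsal ✓
(interview, rehearsal): interview before rehearsal ✓
(reindex, rehearsal): reindex before rehearsal ✓
(standup, backup): standup before backup ✓
(standup, build): standup before build ✓
(standup, compaction): standup before compaction ✓
(standup, design_review): standup before design_review ✓
(standup, interview): standup before interview ✓
(standup, rehearsal): standup before rehearsal ✓
Count: 12.

12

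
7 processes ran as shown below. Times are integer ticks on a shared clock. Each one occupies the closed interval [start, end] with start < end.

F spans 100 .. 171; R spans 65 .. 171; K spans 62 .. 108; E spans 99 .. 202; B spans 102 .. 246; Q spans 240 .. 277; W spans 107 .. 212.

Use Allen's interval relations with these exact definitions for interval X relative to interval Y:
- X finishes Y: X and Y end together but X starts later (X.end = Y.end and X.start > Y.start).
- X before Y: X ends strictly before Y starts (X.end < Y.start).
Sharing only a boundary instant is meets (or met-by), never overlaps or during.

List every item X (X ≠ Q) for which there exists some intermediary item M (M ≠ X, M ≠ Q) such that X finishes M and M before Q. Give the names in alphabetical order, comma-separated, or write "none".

F

Target Q = [240, 277].
Intermediaries M with M before Q: E, F, K, R, W.
Via E — items with X finishes E: none.
Via F — items with X finishes F: none.
Via K — items with X finishes K: none.
Via R — items with X finishes R: F.
Via W — items with X finishes W: none.
Union: F.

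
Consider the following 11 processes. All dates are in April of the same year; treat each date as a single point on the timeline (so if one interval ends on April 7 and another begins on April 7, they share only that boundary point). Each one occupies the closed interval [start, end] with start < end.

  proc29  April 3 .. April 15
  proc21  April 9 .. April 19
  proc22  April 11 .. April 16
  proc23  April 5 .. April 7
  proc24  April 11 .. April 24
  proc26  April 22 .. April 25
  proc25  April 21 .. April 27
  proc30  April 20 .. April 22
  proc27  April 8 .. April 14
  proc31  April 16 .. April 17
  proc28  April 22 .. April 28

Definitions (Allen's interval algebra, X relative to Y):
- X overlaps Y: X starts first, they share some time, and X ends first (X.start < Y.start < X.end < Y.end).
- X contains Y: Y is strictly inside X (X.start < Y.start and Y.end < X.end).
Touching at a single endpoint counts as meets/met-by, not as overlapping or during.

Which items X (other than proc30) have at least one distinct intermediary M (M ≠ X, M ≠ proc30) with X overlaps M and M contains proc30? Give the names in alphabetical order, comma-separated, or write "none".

proc21, proc27, proc29

Target proc30 = [April 20, April 22].
Intermediaries M with M contains proc30: proc24.
Via proc24 — items with X overlaps proc24: proc21, proc27, proc29.
Union: proc21, proc27, proc29.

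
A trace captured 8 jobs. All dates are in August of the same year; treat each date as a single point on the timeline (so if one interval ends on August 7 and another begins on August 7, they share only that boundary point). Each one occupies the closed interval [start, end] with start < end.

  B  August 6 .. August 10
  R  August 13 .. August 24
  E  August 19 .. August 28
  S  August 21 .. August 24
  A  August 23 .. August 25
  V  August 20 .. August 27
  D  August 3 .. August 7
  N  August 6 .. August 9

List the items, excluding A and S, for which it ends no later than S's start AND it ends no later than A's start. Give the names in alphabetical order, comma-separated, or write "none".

B, D, N

Conditions: its end is no later than S's start (X.end <= August 21) AND its end is no later than A's start (X.end <= August 23).
B: end August 10 <= August 21? ✓; end August 10 <= August 23? ✓ → yes.
D: end August 7 <= August 21? ✓; end August 7 <= August 23? ✓ → yes.
E: end August 28 <= August 21? ✗; end August 28 <= August 23? ✗ → no.
N: end August 9 <= August 21? ✓; end August 9 <= August 23? ✓ → yes.
R: end August 24 <= August 21? ✗; end August 24 <= August 23? ✗ → no.
V: end August 27 <= August 21? ✗; end August 27 <= August 23? ✗ → no.
Result: B, D, N.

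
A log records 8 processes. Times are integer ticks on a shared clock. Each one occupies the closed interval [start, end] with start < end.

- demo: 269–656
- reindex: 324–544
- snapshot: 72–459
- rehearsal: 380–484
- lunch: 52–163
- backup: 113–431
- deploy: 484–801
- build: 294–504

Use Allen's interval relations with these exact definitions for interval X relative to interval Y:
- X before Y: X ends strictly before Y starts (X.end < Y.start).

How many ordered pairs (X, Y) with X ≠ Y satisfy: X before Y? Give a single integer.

Checking all 56 ordered pairs for relation 'before'; matching pairs in alphabetical order:
(backup, deploy): backup before deploy ✓
(lunch, build): lunch before build ✓
(lunch, demo): lunch before demo ✓
(lunch, deploy): lunch before deploy ✓
(lunch, rehearsal): lunch before rehearsal ✓
(lunch, reindex): lunch before reindex ✓
(snapshot, deploy): snapshot before deploy ✓
Count: 7.

7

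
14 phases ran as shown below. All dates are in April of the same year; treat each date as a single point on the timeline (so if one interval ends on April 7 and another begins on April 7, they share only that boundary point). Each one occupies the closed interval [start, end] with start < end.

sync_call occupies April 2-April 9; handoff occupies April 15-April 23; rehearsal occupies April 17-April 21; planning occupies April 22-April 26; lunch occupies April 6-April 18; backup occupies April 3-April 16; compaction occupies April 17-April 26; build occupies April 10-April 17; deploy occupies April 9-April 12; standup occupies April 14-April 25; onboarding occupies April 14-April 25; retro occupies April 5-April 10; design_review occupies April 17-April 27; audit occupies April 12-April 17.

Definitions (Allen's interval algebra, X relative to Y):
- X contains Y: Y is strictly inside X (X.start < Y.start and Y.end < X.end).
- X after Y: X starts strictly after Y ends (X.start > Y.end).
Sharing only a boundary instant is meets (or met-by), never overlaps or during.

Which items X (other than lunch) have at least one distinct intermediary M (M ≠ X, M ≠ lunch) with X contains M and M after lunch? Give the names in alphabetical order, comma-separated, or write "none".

design_review

Target lunch = [April 6, April 18].
Intermediaries M with M after lunch: planning.
Via planning — items with X contains planning: design_review.
Union: design_review.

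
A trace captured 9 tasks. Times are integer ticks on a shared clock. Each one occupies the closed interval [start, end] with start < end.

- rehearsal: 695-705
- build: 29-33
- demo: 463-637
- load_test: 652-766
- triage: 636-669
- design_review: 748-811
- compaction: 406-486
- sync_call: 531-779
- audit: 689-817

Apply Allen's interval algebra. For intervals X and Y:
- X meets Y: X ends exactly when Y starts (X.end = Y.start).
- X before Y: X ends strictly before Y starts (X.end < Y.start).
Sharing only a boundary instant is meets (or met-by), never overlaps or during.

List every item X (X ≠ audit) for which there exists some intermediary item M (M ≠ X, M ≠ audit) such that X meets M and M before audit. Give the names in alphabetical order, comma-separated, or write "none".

Target audit = [689, 817].
Intermediaries M with M before audit: build, compaction, demo, triage.
Via build — items with X meets build: none.
Via compaction — items with X meets compaction: none.
Via demo — items with X meets demo: none.
Via triage — items with X meets triage: none.
Union: none.

none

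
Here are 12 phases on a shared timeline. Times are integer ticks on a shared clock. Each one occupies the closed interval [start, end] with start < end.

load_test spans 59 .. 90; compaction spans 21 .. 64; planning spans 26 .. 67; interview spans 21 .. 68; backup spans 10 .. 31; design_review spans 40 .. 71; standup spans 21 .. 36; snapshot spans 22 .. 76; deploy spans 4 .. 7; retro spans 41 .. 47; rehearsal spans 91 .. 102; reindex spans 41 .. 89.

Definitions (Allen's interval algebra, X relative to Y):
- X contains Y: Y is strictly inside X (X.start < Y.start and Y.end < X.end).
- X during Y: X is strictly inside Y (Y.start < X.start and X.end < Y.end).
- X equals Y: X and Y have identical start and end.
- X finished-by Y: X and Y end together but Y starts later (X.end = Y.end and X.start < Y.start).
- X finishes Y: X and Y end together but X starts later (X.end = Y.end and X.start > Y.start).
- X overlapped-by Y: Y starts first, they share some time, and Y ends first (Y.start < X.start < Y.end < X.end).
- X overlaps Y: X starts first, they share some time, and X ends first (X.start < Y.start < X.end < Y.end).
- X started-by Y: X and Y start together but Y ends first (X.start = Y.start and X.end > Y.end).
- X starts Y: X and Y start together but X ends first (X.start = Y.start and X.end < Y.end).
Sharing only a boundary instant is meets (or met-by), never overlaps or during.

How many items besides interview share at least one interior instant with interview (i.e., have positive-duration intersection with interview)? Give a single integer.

9

Target interview = [21, 68].
backup [10, 31] → overlaps → counts.
compaction [21, 64] → starts → counts.
deploy [4, 7] → before → no.
design_review [40, 71] → overlapped-by → counts.
load_test [59, 90] → overlapped-by → counts.
planning [26, 67] → during → counts.
rehearsal [91, 102] → after → no.
reindex [41, 89] → overlapped-by → counts.
retro [41, 47] → during → counts.
snapshot [22, 76] → overlapped-by → counts.
standup [21, 36] → starts → counts.
Total: 9.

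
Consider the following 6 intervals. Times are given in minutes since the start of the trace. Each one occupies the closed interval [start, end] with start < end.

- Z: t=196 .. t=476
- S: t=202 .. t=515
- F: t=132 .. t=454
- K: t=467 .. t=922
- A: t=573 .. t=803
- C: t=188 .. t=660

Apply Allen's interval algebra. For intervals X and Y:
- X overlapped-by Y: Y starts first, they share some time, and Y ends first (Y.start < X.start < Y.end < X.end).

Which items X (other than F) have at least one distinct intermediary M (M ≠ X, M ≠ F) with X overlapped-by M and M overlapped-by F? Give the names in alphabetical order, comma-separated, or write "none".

A, K, S

Target F = [t=132, t=454].
Intermediaries M with M overlapped-by F: C, S, Z.
Via C — items with X overlapped-by C: A, K.
Via S — items with X overlapped-by S: K.
Via Z — items with X overlapped-by Z: K, S.
Union: A, K, S.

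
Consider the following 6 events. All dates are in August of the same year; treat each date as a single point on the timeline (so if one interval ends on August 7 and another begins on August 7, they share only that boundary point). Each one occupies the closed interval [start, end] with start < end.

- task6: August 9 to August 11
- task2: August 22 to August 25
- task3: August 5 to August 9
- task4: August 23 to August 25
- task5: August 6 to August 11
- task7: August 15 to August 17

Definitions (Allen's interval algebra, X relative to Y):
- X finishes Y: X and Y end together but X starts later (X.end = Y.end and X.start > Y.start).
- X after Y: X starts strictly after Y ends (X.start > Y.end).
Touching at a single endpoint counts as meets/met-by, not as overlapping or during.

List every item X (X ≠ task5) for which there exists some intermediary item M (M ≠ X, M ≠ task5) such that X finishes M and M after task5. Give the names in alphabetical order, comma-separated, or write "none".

task4

Target task5 = [August 6, August 11].
Intermediaries M with M after task5: task2, task4, task7.
Via task2 — items with X finishes task2: task4.
Via task4 — items with X finishes task4: none.
Via task7 — items with X finishes task7: none.
Union: task4.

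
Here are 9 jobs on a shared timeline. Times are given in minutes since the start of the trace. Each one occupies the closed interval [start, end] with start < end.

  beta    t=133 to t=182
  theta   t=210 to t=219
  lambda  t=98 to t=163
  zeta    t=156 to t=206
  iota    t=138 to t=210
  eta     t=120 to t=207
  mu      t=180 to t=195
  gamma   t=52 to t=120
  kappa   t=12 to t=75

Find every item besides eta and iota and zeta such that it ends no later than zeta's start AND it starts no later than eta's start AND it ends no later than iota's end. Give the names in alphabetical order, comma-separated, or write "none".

gamma, kappa

Conditions: its end is no later than zeta's start (X.end <= t=156) AND its start is no later than eta's start (X.start <= t=120) AND its end is no later than iota's end (X.end <= t=210).
beta: end t=182 <= t=156? ✗; start t=133 <= t=120? ✗; end t=182 <= t=210? ✓ → no.
gamma: end t=120 <= t=156? ✓; start t=52 <= t=120? ✓; end t=120 <= t=210? ✓ → yes.
kappa: end t=75 <= t=156? ✓; start t=12 <= t=120? ✓; end t=75 <= t=210? ✓ → yes.
lambda: end t=163 <= t=156? ✗; start t=98 <= t=120? ✓; end t=163 <= t=210? ✓ → no.
mu: end t=195 <= t=156? ✗; start t=180 <= t=120? ✗; end t=195 <= t=210? ✓ → no.
theta: end t=219 <= t=156? ✗; start t=210 <= t=120? ✗; end t=219 <= t=210? ✗ → no.
Result: gamma, kappa.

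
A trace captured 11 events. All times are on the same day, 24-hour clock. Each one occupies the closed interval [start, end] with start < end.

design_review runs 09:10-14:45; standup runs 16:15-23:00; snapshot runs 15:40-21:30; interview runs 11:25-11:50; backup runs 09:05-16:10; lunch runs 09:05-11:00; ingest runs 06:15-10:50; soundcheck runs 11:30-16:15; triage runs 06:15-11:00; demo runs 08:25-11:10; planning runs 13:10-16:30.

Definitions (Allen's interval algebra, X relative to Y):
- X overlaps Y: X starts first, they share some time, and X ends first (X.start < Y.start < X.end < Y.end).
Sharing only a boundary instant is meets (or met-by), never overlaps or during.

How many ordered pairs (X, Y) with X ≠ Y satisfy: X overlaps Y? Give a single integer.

Checking all 110 ordered pairs for relation 'overlaps'; matching pairs in alphabetical order:
(backup, planning): backup overlaps planning ✓
(backup, snapshot): backup overlaps snapshot ✓
(backup, soundcheck): backup overlaps soundcheck ✓
(demo, backup): demo overlaps backup ✓
(demo, design_review): demo overlaps design_review ✓
(design_review, planning): design_review overlaps planning ✓
(design_review, soundcheck): design_review overlaps soundcheck ✓
(ingest, backup): ingest overlaps backup ✓
(ingest, demo): ingest overlaps demo ✓
(ingest, design_review): ingest overlaps design_review ✓
(ingest, lunch): ingest overlaps lunch ✓
(interview, soundcheck): interview overlaps soundcheck ✓
(lunch, design_review): lunch overlaps design_review ✓
(planning, snapshot): planning overlaps snapshot ✓
(planning, standup): planning overlaps standup ✓
(snapshot, standup): snapshot overlaps standup ✓
(soundcheck, planning): soundcheck overlaps planning ✓
(soundcheck, snapshot): soundcheck overlaps snapshot ✓
(triage, backup): triage overlaps backup ✓
(triage, demo): triage overlaps demo ✓
(triage, design_review): triage overlaps design_review ✓
Count: 21.

21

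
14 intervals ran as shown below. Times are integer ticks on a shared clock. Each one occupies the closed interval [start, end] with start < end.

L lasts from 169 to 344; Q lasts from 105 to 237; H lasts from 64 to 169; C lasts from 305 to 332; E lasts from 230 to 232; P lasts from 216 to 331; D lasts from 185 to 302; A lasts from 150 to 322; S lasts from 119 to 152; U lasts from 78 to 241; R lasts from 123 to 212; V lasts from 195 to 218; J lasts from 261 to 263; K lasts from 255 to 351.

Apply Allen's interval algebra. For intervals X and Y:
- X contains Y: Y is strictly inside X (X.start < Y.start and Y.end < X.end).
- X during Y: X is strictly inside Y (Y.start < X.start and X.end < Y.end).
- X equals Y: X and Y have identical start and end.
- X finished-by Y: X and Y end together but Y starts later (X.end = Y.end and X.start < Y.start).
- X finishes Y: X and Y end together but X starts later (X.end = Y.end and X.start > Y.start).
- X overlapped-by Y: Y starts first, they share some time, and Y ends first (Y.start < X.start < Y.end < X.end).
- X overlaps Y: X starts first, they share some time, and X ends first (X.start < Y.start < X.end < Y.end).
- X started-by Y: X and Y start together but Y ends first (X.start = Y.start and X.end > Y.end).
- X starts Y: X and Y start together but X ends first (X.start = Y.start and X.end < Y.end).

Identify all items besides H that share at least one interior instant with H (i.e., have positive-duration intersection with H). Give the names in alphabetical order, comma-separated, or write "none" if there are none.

A, Q, R, S, U

Target H = [64, 169].
A [150, 322] → overlapped-by → yes.
C [305, 332] → after → no.
D [185, 302] → after → no.
E [230, 232] → after → no.
J [261, 263] → after → no.
K [255, 351] → after → no.
L [169, 344] → met-by → no.
P [216, 331] → after → no.
Q [105, 237] → overlapped-by → yes.
R [123, 212] → overlapped-by → yes.
S [119, 152] → during → yes.
U [78, 241] → overlapped-by → yes.
V [195, 218] → after → no.
Result: A, Q, R, S, U.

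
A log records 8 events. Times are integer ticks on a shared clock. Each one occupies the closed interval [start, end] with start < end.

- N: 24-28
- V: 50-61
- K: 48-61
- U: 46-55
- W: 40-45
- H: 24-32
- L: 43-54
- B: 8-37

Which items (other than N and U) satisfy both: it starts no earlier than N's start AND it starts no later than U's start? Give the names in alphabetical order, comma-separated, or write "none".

H, L, W

Conditions: its start is no earlier than N's start (X.start >= 24) AND its start is no later than U's start (X.start <= 46).
B: start 8 >= 24? ✗; start 8 <= 46? ✓ → no.
H: start 24 >= 24? ✓; start 24 <= 46? ✓ → yes.
K: start 48 >= 24? ✓; start 48 <= 46? ✗ → no.
L: start 43 >= 24? ✓; start 43 <= 46? ✓ → yes.
V: start 50 >= 24? ✓; start 50 <= 46? ✗ → no.
W: start 40 >= 24? ✓; start 40 <= 46? ✓ → yes.
Result: H, L, W.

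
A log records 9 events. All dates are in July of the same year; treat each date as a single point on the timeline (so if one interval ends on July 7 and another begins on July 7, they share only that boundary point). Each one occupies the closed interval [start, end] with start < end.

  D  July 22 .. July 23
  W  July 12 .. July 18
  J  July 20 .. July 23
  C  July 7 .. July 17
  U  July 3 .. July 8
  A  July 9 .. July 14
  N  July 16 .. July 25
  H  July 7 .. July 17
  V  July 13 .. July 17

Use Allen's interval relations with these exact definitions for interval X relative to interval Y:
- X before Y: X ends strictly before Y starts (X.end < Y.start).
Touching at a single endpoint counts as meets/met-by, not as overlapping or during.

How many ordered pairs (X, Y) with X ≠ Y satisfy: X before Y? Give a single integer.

Checking all 72 ordered pairs for relation 'before'; matching pairs in alphabetical order:
(A, D): A before D ✓
(A, J): A before J ✓
(A, N): A before N ✓
(C, D): C before D ✓
(C, J): C before J ✓
(H, D): H before D ✓
(H, J): H before J ✓
(U, A): U before A ✓
(U, D): U before D ✓
(U, J): U before J ✓
(U, N): U before N ✓
(U, V): U before V ✓
(U, W): U before W ✓
(V, D): V before D ✓
(V, J): V before J ✓
(W, D): W before D ✓
(W, J): W before J ✓
Count: 17.

17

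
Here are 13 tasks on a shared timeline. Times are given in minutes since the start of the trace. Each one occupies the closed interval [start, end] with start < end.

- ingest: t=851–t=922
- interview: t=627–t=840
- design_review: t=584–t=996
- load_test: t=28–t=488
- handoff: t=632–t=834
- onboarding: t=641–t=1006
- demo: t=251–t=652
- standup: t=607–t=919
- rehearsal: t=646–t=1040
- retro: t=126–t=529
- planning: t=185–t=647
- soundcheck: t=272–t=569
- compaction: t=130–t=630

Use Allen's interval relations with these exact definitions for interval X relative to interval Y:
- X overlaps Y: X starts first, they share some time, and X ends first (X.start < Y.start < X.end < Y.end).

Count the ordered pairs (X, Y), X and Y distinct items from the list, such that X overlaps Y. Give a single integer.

Checking all 156 ordered pairs for relation 'overlaps'; matching pairs in alphabetical order:
(compaction, demo): compaction overlaps demo ✓
(compaction, design_review): compaction overlaps design_review ✓
(compaction, interview): compaction overlaps interview ✓
(compaction, planning): compaction overlaps planning ✓
(compaction, standup): compaction overlaps standup ✓
(demo, design_review): demo overlaps design_review ✓
(demo, handoff): demo overlaps handoff ✓
(demo, interview): demo overlaps interview ✓
(demo, onboarding): demo overlaps onboarding ✓
(demo, rehearsal): demo overlaps rehearsal ✓
(demo, standup): demo overlaps standup ✓
(design_review, onboarding): design_review overlaps onboarding ✓
(design_review, rehearsal): design_review overlaps rehearsal ✓
(handoff, onboarding): handoff overlaps onboarding ✓
(handoff, rehearsal): handoff overlaps rehearsal ✓
(interview, onboarding): interview overlaps onboarding ✓
(interview, rehearsal): interview overlaps rehearsal ✓
(load_test, compaction): load_test overlaps compaction ✓
(load_test, demo): load_test overlaps demo ✓
(load_test, planning): load_test overlaps planning ✓
(load_test, retro): load_test overlaps retro ✓
(load_test, soundcheck): load_test overlaps soundcheck ✓
(onboarding, rehearsal): onboarding overlaps rehearsal ✓
(planning, demo): planning overlaps demo ✓
... plus 13 further pairs not listed.
Count: 37.

37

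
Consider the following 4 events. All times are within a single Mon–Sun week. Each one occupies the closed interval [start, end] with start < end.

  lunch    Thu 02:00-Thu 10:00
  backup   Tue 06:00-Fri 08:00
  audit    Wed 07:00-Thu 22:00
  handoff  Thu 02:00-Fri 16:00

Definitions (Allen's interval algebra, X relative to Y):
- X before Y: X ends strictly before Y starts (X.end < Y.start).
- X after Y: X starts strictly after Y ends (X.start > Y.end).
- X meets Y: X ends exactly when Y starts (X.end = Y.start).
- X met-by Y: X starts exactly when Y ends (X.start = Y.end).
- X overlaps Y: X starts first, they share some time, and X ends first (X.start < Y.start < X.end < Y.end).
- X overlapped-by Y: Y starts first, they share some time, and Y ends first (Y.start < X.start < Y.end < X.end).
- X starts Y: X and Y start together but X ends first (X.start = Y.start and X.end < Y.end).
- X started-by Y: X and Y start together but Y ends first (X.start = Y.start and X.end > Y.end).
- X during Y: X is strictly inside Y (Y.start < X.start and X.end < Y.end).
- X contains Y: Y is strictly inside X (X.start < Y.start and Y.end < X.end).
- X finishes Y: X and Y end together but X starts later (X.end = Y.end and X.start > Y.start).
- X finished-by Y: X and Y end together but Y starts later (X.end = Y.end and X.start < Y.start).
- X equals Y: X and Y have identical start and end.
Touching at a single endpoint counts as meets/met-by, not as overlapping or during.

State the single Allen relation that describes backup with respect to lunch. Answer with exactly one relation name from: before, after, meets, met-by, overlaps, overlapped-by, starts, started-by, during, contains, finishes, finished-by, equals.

backup = [Tue 06:00, Fri 08:00]; lunch = [Thu 02:00, Thu 10:00].
Compare endpoints: backup.start < lunch.start, backup.start < lunch.end, backup.end > lunch.start, backup.end > lunch.end.
That pattern is 'contains'.

contains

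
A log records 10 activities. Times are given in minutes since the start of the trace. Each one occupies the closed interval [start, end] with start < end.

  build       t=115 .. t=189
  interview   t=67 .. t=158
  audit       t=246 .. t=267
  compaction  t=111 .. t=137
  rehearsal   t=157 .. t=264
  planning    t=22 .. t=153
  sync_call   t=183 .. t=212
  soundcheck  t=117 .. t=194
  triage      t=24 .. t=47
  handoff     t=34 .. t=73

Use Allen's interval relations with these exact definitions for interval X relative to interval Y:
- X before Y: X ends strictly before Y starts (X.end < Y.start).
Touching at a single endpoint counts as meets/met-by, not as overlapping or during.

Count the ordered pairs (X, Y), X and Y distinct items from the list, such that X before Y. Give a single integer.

24

Checking all 90 ordered pairs for relation 'before'; matching pairs in alphabetical order:
(build, audit): build before audit ✓
(compaction, audit): compaction before audit ✓
(compaction, rehearsal): compaction before rehearsal ✓
(compaction, sync_call): compaction before sync_call ✓
(handoff, audit): handoff before audit ✓
(handoff, build): handoff before build ✓
(handoff, compaction): handoff before compaction ✓
(handoff, rehearsal): handoff before rehearsal ✓
(handoff, soundcheck): handoff before soundcheck ✓
(handoff, sync_call): handoff before sync_call ✓
(interview, audit): interview before audit ✓
(interview, sync_call): interview before sync_call ✓
(planning, audit): planning before audit ✓
(planning, rehearsal): planning before rehearsal ✓
(planning, sync_call): planning before sync_call ✓
(soundcheck, audit): soundcheck before audit ✓
(sync_call, audit): sync_call before audit ✓
(triage, audit): triage before audit ✓
(triage, build): triage before build ✓
(triage, compaction): triage before compaction ✓
(triage, interview): triage before interview ✓
(triage, rehearsal): triage before rehearsal ✓
(triage, soundcheck): triage before soundcheck ✓
(triage, sync_call): triage before sync_call ✓
Count: 24.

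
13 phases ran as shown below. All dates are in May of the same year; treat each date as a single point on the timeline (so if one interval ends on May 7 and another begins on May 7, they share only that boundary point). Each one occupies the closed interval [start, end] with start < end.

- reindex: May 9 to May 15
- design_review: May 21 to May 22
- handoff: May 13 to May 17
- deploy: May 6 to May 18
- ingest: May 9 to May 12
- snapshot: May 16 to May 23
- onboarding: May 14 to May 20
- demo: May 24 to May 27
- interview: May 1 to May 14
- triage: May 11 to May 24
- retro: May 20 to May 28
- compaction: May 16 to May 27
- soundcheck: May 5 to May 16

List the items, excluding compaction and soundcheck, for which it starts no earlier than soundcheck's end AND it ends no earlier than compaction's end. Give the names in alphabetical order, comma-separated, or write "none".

demo, retro

Conditions: its start is no earlier than soundcheck's end (X.start >= May 16) AND its end is no earlier than compaction's end (X.end >= May 27).
demo: start May 24 >= May 16? ✓; end May 27 >= May 27? ✓ → yes.
deploy: start May 6 >= May 16? ✗; end May 18 >= May 27? ✗ → no.
design_review: start May 21 >= May 16? ✓; end May 22 >= May 27? ✗ → no.
handoff: start May 13 >= May 16? ✗; end May 17 >= May 27? ✗ → no.
ingest: start May 9 >= May 16? ✗; end May 12 >= May 27? ✗ → no.
interview: start May 1 >= May 16? ✗; end May 14 >= May 27? ✗ → no.
onboarding: start May 14 >= May 16? ✗; end May 20 >= May 27? ✗ → no.
reindex: start May 9 >= May 16? ✗; end May 15 >= May 27? ✗ → no.
retro: start May 20 >= May 16? ✓; end May 28 >= May 27? ✓ → yes.
snapshot: start May 16 >= May 16? ✓; end May 23 >= May 27? ✗ → no.
triage: start May 11 >= May 16? ✗; end May 24 >= May 27? ✗ → no.
Result: demo, retro.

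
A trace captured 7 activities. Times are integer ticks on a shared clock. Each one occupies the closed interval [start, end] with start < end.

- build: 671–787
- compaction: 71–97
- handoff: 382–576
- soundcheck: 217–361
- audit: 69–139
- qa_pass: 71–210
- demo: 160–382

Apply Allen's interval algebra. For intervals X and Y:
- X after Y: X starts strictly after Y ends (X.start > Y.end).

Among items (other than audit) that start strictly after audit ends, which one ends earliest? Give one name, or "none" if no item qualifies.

soundcheck

Target audit = [69, 139].
build [671, 787] → after → candidate.
compaction [71, 97] → during → excluded.
demo [160, 382] → after → candidate.
handoff [382, 576] → after → candidate.
qa_pass [71, 210] → overlapped-by → excluded.
soundcheck [217, 361] → after → candidate.
Among candidates, earliest end is 361 → soundcheck.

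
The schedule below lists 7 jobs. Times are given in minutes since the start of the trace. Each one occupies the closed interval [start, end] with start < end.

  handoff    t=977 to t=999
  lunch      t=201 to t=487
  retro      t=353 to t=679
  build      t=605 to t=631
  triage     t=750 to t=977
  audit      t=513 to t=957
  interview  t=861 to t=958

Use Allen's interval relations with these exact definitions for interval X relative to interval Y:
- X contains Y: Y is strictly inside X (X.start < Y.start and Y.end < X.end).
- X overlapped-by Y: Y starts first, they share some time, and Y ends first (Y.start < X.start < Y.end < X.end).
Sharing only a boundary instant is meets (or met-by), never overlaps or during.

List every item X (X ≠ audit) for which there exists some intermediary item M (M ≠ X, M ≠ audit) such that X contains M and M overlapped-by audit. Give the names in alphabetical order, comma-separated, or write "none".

Target audit = [t=513, t=957].
Intermediaries M with M overlapped-by audit: interview, triage.
Via interview — items with X contains interview: triage.
Via triage — items with X contains triage: none.
Union: triage.

triage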